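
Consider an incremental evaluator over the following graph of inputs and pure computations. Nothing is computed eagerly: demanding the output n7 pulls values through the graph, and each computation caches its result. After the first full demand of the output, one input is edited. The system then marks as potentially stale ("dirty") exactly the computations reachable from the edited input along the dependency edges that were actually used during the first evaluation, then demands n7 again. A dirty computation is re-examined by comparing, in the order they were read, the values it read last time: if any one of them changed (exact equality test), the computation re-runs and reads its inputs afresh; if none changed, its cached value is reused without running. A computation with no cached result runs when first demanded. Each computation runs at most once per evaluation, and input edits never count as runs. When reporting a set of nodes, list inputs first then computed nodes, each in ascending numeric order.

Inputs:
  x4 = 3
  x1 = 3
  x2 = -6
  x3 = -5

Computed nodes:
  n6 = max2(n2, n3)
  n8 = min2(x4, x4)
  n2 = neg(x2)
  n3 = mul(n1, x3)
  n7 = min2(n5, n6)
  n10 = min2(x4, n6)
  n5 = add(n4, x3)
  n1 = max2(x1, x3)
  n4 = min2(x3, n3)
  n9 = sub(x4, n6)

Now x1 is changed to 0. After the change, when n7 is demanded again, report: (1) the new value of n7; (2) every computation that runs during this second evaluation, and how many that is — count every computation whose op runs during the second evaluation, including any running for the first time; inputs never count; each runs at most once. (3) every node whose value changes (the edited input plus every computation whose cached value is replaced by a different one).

n7 now evaluates to -10.
Run set: n1, n3, n4, n5, n6, n7 (6 run).
Changed values: x1, n1, n3, n4, n5, n7.

Initial pass — values computed on the first demand:
  n1 = max2(3, -5) = 3
  n2 = neg(-6) = 6
  n3 = mul(3, -5) = -15
  n4 = min2(-5, -15) = -15
  n5 = add(-15, -5) = -20
  n6 = max2(6, -15) = 6
  n7 = min2(-20, 6) = -20

Second demand — change propagation:
  n1: re-runs because x1 3->0; new result 0.
  n3: re-runs because n1 3->0; new result 0.
  n4: re-runs because n3 -15->0; new result -5.
  n5: re-runs because n4 -15->-5; new result -10.
  n6: re-runs because n3 -15->0; new result 6 (unchanged).
  n7: re-runs because n5 -20->-10; new result -10.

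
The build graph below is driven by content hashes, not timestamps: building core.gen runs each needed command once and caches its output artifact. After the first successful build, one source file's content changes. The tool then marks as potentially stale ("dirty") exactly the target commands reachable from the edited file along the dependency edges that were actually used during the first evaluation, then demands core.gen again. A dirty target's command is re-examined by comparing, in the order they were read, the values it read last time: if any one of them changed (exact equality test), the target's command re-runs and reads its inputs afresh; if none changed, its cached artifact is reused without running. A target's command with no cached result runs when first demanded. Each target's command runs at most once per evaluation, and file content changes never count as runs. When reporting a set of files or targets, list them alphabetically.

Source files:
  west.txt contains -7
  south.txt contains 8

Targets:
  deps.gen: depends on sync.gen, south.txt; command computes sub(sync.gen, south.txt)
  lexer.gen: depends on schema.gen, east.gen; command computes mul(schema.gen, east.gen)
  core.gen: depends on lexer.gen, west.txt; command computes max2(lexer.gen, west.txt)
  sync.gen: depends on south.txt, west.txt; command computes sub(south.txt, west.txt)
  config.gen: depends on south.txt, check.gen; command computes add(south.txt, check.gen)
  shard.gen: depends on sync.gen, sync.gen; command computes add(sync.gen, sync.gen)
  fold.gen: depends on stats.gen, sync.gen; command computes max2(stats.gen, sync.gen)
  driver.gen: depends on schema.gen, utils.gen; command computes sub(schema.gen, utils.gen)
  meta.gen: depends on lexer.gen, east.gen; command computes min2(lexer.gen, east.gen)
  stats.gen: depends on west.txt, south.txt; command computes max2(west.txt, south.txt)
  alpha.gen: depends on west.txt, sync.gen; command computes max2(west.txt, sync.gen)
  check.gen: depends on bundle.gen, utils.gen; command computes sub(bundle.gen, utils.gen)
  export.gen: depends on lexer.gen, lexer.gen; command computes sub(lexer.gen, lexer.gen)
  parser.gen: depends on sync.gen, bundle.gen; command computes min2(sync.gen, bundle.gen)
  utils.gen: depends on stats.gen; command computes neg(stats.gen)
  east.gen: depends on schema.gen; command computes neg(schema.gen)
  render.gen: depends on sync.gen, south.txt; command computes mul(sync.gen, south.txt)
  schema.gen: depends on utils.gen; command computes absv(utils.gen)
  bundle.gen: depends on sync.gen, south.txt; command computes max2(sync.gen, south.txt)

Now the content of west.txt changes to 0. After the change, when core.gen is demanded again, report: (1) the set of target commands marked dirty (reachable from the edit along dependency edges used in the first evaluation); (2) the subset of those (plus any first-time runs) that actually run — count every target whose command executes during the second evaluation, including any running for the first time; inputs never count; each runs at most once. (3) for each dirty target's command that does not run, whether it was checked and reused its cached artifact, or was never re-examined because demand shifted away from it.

Initial pass — values computed on the first demand:
  stats.gen = max2(-7, 8) = 8
  utils.gen = neg(8) = -8
  schema.gen = absv(-8) = 8
  east.gen = neg(8) = -8
  lexer.gen = mul(8, -8) = -64
  core.gen = max2(-64, -7) = -7

Second demand — change propagation:
  stats.gen: re-runs because west.txt -7->0; new result 8 (unchanged).
  utils.gen: re-examined; everything it read last time is the same (stats.gen unchanged) — cache -8 kept, no run.
  schema.gen: re-examined; everything it read last time is the same (utils.gen unchanged) — cache 8 kept, no run.
  east.gen: re-examined; everything it read last time is the same (schema.gen unchanged) — cache -8 kept, no run.
  lexer.gen: re-examined; everything it read last time is the same (schema.gen unchanged, east.gen unchanged) — cache -64 kept, no run.
  core.gen: re-runs because west.txt -7->0; new result 0.

The important point: at utils.gen every value read last time is unchanged, so the dirty flag clears without a run.

Dirty set: core.gen, east.gen, lexer.gen, schema.gen, stats.gen, utils.gen.
Run set: core.gen, stats.gen (2 run).
Re-examined without running (cache reused): east.gen, lexer.gen, schema.gen, utils.gen.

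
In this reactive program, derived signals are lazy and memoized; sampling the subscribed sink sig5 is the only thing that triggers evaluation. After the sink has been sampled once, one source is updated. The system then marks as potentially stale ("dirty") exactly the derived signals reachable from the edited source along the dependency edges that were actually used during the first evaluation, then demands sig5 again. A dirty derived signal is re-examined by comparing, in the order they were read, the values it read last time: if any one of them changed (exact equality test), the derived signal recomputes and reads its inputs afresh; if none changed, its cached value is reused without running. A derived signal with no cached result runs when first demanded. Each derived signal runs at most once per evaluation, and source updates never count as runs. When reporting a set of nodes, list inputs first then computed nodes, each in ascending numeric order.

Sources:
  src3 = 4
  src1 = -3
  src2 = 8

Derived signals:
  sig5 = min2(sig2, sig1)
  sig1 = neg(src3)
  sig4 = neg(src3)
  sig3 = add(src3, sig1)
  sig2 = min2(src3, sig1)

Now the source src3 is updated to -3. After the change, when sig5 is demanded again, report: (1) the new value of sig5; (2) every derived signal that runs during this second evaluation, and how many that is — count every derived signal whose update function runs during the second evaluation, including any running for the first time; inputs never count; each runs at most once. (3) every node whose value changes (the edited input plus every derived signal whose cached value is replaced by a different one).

Demanding sig5 again yields -3.
3 derived signals run: sig1, sig2, sig5.
The nodes whose values change: src3, sig1, sig2, sig5.

First demand of the output computes:
  sig1 = neg(4) = -4
  sig2 = min2(4, -4) = -4
  sig5 = min2(-4, -4) = -4

After the edit, cleaning proceeds:
  sig1: a read changed (src3 4->-3) — executes, giving 3.
  sig2: a read changed (src3 4->-3; sig1 -4->3) — executes, giving -3.
  sig5: a read changed (sig2 -4->-3; sig1 -4->3) — executes, giving -3.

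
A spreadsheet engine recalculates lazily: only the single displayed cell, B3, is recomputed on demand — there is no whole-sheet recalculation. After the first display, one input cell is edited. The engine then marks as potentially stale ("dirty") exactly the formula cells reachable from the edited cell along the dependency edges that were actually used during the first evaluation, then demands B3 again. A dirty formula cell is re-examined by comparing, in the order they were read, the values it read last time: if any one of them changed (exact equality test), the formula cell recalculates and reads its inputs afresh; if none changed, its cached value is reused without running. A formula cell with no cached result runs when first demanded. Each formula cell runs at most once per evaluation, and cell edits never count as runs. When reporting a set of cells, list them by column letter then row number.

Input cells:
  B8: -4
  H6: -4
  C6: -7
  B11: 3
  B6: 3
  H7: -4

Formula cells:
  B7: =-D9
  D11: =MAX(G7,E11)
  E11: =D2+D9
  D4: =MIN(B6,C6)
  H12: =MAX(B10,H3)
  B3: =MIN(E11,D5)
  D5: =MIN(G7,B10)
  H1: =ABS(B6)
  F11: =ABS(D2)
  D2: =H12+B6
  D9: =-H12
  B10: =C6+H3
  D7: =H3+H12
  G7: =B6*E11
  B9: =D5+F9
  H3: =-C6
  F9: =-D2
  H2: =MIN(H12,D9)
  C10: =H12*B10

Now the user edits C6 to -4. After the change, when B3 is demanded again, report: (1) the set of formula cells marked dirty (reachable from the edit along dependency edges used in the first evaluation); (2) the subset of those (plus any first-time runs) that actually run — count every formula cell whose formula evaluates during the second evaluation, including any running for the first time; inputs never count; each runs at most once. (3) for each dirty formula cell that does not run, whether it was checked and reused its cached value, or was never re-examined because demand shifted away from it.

First evaluation (everything demanded from the output):
  H3 = -(-7) = 7
  B10 = -7 + 7 = 0
  H12 = MAX(0, 7) = 7
  D2 = 7 + 3 = 10
  D9 = -(7) = -7
  E11 = 10 + -7 = 3
  G7 = 3 * 3 = 9
  D5 = MIN(9, 0) = 0
  B3 = MIN(3, 0) = 0

Propagation after the edit:
  H3: runs — C6 -7->-4; result 4.
  B10: runs — C6 -7->-4; H3 7->4; result 0 (same value as before).
  H12: runs — H3 7->4; result 4.
  D2: runs — H12 7->4; result 7.
  D9: runs — H12 7->4; result -4.
  E11: runs — D2 10->7; D9 -7->-4; result 3 (same value as before).
  G7: checked — values it read are unchanged (B6 unchanged, E11 unchanged); reused cached 9 without running.
  D5: checked — values it read are unchanged (G7 unchanged, B10 unchanged); reused cached 0 without running.
  B3: checked — values it read are unchanged (E11 unchanged, D5 unchanged); reused cached 0 without running.

Key observation: the cutoff stops propagation at G7 — its inputs' values are unchanged, so it reuses its cache.

Marked dirty: B3, B10, D2, D5, D9, E11, G7, H3, H12.
Formula cells that run: B10, D2, D9, E11, H3, H12 — 6 in total.
Checked but reused from cache: B3, D5, G7.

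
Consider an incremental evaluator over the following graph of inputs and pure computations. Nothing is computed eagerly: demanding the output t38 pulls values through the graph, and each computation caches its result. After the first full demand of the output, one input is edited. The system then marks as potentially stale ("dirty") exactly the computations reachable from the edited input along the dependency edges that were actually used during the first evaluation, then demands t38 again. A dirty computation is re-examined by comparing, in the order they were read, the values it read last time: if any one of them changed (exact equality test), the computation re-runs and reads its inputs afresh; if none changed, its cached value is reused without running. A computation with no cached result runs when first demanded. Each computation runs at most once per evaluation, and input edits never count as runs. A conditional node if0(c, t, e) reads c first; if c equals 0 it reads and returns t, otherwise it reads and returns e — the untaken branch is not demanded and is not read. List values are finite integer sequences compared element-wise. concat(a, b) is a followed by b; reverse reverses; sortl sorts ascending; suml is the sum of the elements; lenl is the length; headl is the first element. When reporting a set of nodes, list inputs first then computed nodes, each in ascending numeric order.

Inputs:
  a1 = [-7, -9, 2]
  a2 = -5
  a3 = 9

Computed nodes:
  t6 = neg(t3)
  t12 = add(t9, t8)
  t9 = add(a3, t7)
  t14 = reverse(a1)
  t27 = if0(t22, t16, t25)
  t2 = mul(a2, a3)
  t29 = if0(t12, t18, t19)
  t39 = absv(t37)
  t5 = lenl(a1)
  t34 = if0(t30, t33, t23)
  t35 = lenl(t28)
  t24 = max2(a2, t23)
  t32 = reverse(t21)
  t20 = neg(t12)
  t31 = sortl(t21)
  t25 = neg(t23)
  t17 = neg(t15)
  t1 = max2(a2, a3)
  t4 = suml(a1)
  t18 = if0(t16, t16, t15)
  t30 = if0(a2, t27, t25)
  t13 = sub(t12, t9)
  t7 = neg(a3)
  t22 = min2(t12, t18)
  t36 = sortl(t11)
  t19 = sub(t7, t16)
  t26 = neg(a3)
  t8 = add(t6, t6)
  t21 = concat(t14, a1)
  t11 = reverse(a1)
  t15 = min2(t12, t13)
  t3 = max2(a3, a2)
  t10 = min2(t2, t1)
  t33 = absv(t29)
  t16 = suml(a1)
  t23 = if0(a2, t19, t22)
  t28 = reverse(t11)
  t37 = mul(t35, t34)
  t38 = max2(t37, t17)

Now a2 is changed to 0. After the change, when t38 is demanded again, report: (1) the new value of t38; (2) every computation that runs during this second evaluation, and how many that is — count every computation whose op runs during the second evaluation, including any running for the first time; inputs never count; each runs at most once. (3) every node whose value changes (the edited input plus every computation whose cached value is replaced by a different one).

t38 now evaluates to 18.
Run set: t3, t19, t23, t25, t27, t30, t34, t37, t38 (9 run).
Changed values: a2, t23, t25, t30, t34, t37.
The important point: the flipped condition pulls in fresh nodes; t19, t27 run for the first time.

Initial pass — values computed on the first demand:
  t3 = max2(9, -5) = 9
  t6 = neg(9) = -9
  t7 = neg(9) = -9
  t8 = add(-9, -9) = -18
  t9 = add(9, -9) = 0
  t11 = reverse([-7, -9, 2]) = [2, -9, -7]
  t12 = add(0, -18) = -18
  t13 = sub(-18, 0) = -18
  t15 = min2(-18, -18) = -18
  t16 = suml([-7, -9, 2]) = -14
  t17 = neg(-18) = 18
  t18 = if0(t16=-14 -> else branch t15) = -18
  t22 = min2(-18, -18) = -18
  t23 = if0(a2=-5 -> else branch t22) = -18
  t25 = neg(-18) = 18
  t28 = reverse([2, -9, -7]) = [-7, -9, 2]
  t30 = if0(a2=-5 -> else branch t25) = 18
  t34 = if0(t30=18 -> else branch t23) = -18
  t35 = lenl([-7, -9, 2]) = 3
  t37 = mul(3, -18) = -54
  t38 = max2(-54, 18) = 18

Second demand — change propagation:
  t3: re-runs because a2 -5->0; new result 9 (unchanged).
  t6: re-examined; everything it read last time is the same (t3 unchanged) — cache -9 kept, no run.
  t8: re-examined; everything it read last time is the same (t6 unchanged, t6 unchanged) — cache -18 kept, no run.
  t12: re-examined; everything it read last time is the same (t9 unchanged, t8 unchanged) — cache -18 kept, no run.
  t13: re-examined; everything it read last time is the same (t12 unchanged, t9 unchanged) — cache -18 kept, no run.
  t15: re-examined; everything it read last time is the same (t12 unchanged, t13 unchanged) — cache -18 kept, no run.
  t17: re-examined; everything it read last time is the same (t15 unchanged) — cache 18 kept, no run.
  t18: re-examined; everything it read last time is the same (t16 unchanged, t15 unchanged) — cache -18 kept, no run.
  t19: newly demanded (no cache) — executes and yields 5.
  t22: re-examined; everything it read last time is the same (t12 unchanged, t18 unchanged) — cache -18 kept, no run.
  t23: re-runs because a2 -5->0; new result 5.
  t25: re-runs because t23 -18->5; new result -5.
  t27: newly demanded (no cache) — executes and yields -5.
  t30: re-runs because a2 -5->0; t25 18->-5; new result -5.
  t34: re-runs because t30 18->-5; t23 -18->5; new result 5.
  t37: re-runs because t34 -18->5; new result 15.
  t38: re-runs because t37 -54->15; new result 18 (unchanged).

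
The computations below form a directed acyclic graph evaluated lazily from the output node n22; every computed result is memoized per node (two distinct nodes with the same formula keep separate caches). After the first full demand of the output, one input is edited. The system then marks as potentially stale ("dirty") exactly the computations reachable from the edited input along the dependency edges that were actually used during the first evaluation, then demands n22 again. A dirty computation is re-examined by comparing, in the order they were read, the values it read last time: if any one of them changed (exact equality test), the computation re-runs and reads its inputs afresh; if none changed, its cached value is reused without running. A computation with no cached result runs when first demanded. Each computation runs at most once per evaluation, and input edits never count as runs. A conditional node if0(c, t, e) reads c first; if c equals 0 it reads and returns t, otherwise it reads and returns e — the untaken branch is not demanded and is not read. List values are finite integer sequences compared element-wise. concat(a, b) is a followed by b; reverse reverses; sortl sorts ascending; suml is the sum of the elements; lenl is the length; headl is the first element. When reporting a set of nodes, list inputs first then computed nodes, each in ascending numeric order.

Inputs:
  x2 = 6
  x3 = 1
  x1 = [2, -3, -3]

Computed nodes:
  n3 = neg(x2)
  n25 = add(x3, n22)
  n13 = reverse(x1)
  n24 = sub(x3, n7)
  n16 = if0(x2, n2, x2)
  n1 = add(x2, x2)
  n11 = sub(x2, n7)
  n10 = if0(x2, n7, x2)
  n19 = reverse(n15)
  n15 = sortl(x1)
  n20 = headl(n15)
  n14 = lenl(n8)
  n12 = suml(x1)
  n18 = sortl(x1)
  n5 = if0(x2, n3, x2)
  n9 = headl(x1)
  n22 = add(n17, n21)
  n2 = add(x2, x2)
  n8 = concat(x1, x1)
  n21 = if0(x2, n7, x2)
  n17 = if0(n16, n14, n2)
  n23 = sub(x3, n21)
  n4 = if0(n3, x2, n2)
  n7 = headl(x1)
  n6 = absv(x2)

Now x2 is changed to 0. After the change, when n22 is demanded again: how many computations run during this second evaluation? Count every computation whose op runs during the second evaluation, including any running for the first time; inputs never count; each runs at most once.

8 computations run: n2, n7, n8, n14, n16, n17, n21, n22.
Note the branch switch — n7, n8, n14 had no cache and run now for the first time.

First demand of the output computes:
  n2 = add(6, 6) = 12
  n16 = if0(x2=6 -> else branch x2) = 6
  n17 = if0(n16=6 -> else branch n2) = 12
  n21 = if0(x2=6 -> else branch x2) = 6
  n22 = add(12, 6) = 18

After the edit, cleaning proceeds:
  n2: a read changed (x2 6->0; x2 6->0) — executes, giving 0.
  n7: had never run; runs now, result 2.
  n8: had never run; runs now, result [2, -3, -3, 2, -3, -3].
  n14: had never run; runs now, result 6.
  n16: a read changed (x2 6->0; x2 6->0) — executes, giving 0.
  n17: a read changed (n16 6->0; n2 12->0) — executes, giving 6.
  n21: a read changed (x2 6->0; x2 6->0) — executes, giving 2.
  n22: a read changed (n17 12->6; n21 6->2) — executes, giving 8.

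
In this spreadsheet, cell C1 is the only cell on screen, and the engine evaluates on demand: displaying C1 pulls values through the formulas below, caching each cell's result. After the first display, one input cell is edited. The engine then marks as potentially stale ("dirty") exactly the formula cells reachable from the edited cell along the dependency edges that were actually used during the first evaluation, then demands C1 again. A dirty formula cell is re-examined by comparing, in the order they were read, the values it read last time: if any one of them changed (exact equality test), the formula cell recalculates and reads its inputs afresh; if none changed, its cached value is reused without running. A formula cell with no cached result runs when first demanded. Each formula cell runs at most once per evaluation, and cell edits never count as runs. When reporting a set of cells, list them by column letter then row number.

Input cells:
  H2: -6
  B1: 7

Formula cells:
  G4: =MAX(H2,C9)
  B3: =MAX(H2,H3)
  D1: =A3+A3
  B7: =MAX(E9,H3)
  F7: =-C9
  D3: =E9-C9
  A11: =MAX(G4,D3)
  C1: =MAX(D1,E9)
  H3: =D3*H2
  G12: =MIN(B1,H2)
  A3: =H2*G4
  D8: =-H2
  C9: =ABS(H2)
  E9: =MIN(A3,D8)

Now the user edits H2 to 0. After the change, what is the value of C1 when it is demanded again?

C1 now evaluates to 0.

Initial pass — values computed on the first demand:
  C9 = ABS(-6) = 6
  D8 = -(-6) = 6
  G4 = MAX(-6, 6) = 6
  A3 = -6 * 6 = -36
  D1 = -36 + -36 = -72
  E9 = MIN(-36, 6) = -36
  C1 = MAX(-72, -36) = -36

Second demand — change propagation:
  C9: re-runs because H2 -6->0; new result 0.
  D8: re-runs because H2 -6->0; new result 0.
  G4: re-runs because H2 -6->0; C9 6->0; new result 0.
  A3: re-runs because H2 -6->0; G4 6->0; new result 0.
  D1: re-runs because A3 -36->0; A3 -36->0; new result 0.
  E9: re-runs because A3 -36->0; D8 6->0; new result 0.
  C1: re-runs because D1 -72->0; E9 -36->0; new result 0.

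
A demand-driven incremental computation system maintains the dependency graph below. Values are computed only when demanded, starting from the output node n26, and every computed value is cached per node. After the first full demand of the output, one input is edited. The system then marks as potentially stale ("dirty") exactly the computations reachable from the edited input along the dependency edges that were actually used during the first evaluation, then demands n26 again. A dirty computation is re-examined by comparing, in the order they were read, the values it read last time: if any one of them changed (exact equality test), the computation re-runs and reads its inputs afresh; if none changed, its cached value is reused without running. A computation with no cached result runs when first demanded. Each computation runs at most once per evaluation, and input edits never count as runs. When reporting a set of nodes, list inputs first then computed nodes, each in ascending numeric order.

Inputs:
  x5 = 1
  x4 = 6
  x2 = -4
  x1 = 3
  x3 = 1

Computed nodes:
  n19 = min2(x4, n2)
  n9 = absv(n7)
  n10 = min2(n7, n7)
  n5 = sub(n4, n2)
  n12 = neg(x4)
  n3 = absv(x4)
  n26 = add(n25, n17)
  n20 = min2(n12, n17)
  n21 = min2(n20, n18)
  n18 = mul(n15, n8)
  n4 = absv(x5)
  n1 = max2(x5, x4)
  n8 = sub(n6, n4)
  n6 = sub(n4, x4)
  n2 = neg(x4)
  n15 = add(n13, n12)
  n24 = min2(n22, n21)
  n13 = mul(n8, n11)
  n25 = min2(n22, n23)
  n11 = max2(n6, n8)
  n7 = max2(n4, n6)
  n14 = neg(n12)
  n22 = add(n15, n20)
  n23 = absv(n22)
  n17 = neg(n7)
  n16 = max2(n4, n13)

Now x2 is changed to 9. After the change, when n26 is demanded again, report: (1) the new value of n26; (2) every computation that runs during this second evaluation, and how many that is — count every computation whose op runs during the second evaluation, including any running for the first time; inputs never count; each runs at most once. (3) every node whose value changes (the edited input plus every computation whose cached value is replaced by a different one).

New value of n26: 17.
Computations that run: none — 0 in total.
Values that change: x2.
Key observation: x2 is never demanded by the output, so the edit triggers no recomputation at all.

First evaluation (everything demanded from the output):
  n4 = absv(1) = 1
  n6 = sub(1, 6) = -5
  n7 = max2(1, -5) = 1
  n8 = sub(-5, 1) = -6
  n11 = max2(-5, -6) = -5
  n12 = neg(6) = -6
  n13 = mul(-6, -5) = 30
  n15 = add(30, -6) = 24
  n17 = neg(1) = -1
  n20 = min2(-6, -1) = -6
  n22 = add(24, -6) = 18
  n23 = absv(18) = 18
  n25 = min2(18, 18) = 18
  n26 = add(18, -1) = 17

Propagation after the edit:
  x2 feeds no computation that the output demands — nothing is marked dirty and nothing runs.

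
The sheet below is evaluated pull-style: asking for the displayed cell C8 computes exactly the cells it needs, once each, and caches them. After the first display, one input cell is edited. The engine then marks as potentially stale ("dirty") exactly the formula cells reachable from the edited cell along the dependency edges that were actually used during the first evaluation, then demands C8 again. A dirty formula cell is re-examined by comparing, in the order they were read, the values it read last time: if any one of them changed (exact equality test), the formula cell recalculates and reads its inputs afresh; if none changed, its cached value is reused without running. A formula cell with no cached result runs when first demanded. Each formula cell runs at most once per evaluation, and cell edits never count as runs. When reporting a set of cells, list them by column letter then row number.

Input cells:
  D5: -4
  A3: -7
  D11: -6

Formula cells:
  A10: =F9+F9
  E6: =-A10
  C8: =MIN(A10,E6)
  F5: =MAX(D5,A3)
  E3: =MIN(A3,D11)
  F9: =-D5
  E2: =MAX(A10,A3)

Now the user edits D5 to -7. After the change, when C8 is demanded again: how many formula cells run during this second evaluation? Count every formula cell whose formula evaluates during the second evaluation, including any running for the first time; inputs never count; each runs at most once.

4 formula cells run: A10, C8, E6, F9.

First demand of the output computes:
  F9 = -(-4) = 4
  A10 = 4 + 4 = 8
  E6 = -(8) = -8
  C8 = MIN(8, -8) = -8

After the edit, cleaning proceeds:
  F9: a read changed (D5 -4->-7) — executes, giving 7.
  A10: a read changed (F9 4->7; F9 4->7) — executes, giving 14.
  E6: a read changed (A10 8->14) — executes, giving -14.
  C8: a read changed (A10 8->14; E6 -8->-14) — executes, giving -14.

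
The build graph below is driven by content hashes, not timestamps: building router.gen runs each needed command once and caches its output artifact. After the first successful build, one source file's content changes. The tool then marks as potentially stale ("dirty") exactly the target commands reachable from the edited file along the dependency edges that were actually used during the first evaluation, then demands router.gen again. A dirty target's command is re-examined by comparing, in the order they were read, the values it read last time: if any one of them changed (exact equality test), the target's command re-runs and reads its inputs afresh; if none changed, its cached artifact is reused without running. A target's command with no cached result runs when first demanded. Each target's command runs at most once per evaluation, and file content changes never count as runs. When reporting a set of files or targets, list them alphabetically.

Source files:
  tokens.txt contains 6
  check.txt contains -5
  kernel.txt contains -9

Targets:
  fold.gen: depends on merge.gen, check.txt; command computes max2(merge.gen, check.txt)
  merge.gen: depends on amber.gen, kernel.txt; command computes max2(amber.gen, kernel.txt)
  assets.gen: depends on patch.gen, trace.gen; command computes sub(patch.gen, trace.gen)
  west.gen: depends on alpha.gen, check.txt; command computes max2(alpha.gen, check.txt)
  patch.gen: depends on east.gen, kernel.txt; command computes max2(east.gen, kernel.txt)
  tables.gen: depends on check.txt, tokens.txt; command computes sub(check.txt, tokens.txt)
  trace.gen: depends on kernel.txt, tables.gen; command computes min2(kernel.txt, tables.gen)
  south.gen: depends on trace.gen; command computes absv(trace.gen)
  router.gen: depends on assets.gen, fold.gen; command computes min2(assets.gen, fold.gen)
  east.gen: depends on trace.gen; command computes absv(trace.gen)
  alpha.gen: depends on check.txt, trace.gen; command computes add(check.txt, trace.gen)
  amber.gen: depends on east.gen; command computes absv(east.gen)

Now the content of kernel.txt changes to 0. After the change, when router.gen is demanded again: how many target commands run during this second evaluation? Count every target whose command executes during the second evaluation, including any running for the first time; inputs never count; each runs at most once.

Initial pass — values computed on the first demand:
  tables.gen = sub(-5, 6) = -11
  trace.gen = min2(-9, -11) = -11
  east.gen = absv(-11) = 11
  amber.gen = absv(11) = 11
  merge.gen = max2(11, -9) = 11
  fold.gen = max2(11, -5) = 11
  patch.gen = max2(11, -9) = 11
  assets.gen = sub(11, -11) = 22
  router.gen = min2(22, 11) = 11

Second demand — change propagation:
  trace.gen: re-runs because kernel.txt -9->0; new result -11 (unchanged).
  east.gen: re-examined; everything it read last time is the same (trace.gen unchanged) — cache 11 kept, no run.
  amber.gen: re-examined; everything it read last time is the same (east.gen unchanged) — cache 11 kept, no run.
  merge.gen: re-runs because kernel.txt -9->0; new result 11 (unchanged).
  fold.gen: re-examined; everything it read last time is the same (merge.gen unchanged, check.txt unchanged) — cache 11 kept, no run.
  patch.gen: re-runs because kernel.txt -9->0; new result 11 (unchanged).
  assets.gen: re-examined; everything it read last time is the same (patch.gen unchanged, trace.gen unchanged) — cache 22 kept, no run.
  router.gen: re-examined; everything it read last time is the same (assets.gen unchanged, fold.gen unchanged) — cache 11 kept, no run.

The important point: at east.gen every value read last time is unchanged, so the dirty flag clears without a run.

Run set: merge.gen, patch.gen, trace.gen (3 run).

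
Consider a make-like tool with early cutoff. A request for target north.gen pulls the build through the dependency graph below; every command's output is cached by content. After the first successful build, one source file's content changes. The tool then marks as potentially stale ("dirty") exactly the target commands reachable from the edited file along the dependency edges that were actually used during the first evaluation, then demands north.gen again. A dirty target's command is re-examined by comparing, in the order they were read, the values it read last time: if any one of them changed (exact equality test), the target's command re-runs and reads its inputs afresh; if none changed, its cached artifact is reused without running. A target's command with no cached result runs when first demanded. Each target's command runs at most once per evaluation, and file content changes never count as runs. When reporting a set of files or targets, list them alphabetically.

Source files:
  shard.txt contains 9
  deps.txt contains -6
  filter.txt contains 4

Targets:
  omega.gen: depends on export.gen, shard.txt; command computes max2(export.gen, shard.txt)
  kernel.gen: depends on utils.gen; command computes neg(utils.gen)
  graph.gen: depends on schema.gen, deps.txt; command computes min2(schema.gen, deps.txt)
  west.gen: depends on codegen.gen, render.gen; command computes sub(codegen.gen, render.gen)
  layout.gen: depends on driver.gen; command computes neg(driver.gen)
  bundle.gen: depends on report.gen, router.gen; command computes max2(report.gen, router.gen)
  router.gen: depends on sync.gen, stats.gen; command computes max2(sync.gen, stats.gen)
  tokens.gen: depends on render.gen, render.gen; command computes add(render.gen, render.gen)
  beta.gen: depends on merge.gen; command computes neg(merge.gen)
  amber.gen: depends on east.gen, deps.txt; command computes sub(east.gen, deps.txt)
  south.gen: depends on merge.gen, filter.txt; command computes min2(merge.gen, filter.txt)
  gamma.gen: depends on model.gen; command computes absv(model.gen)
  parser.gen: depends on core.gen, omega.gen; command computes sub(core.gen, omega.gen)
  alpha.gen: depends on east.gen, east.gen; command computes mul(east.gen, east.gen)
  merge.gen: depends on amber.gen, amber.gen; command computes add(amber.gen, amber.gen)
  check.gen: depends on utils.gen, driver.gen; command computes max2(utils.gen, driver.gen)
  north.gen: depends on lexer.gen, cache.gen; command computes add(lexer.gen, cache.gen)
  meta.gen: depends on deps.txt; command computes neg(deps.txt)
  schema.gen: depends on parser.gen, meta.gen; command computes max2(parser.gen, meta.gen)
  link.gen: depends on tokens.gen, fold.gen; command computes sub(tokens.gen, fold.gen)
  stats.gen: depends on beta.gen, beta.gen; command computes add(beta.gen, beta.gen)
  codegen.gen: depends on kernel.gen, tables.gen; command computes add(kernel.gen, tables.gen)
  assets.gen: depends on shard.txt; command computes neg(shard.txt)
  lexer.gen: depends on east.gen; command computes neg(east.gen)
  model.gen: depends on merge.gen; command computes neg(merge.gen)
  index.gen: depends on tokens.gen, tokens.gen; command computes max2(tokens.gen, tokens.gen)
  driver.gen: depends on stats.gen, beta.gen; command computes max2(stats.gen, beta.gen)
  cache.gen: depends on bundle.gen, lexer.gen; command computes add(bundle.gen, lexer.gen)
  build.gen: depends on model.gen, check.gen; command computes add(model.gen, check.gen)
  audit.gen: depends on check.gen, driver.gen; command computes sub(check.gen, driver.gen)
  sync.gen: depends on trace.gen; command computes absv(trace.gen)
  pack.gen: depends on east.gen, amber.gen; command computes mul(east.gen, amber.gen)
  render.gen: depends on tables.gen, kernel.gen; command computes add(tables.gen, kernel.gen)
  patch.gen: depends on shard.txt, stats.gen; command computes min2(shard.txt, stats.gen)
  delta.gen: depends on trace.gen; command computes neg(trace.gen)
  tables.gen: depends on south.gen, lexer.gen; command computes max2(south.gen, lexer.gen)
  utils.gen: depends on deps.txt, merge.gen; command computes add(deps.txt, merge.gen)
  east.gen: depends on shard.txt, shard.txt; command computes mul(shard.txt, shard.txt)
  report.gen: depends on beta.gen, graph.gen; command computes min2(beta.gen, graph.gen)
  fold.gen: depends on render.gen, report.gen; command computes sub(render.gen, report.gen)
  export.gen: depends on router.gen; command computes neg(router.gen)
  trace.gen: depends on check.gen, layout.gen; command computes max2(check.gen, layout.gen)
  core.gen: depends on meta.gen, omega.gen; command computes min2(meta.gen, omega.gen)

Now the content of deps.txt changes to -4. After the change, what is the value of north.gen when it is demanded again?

Demanding north.gen again yields 8.

First demand of the output computes:
  east.gen = mul(9, 9) = 81
  amber.gen = sub(81, -6) = 87
  lexer.gen = neg(81) = -81
  merge.gen = add(87, 87) = 174
  beta.gen = neg(174) = -174
  meta.gen = neg(-6) = 6
  stats.gen = add(-174, -174) = -348
  driver.gen = max2(-348, -174) = -174
  layout.gen = neg(-174) = 174
  utils.gen = add(-6, 174) = 168
  check.gen = max2(168, -174) = 168
  trace.gen = max2(168, 174) = 174
  sync.gen = absv(174) = 174
  router.gen = max2(174, -348) = 174
  export.gen = neg(174) = -174
  omega.gen = max2(-174, 9) = 9
  core.gen = min2(6, 9) = 6
  parser.gen = sub(6, 9) = -3
  schema.gen = max2(-3, 6) = 6
  graph.gen = min2(6, -6) = -6
  report.gen = min2(-174, -6) = -174
  bundle.gen = max2(-174, 174) = 174
  cache.gen = add(174, -81) = 93
  north.gen = add(-81, 93) = 12

After the edit, cleaning proceeds:
  amber.gen: a read changed (deps.txt -6->-4) — executes, giving 85.
  merge.gen: a read changed (amber.gen 87->85; amber.gen 87->85) — executes, giving 170.
  beta.gen: a read changed (merge.gen 174->170) — executes, giving -170.
  meta.gen: a read changed (deps.txt -6->-4) — executes, giving 4.
  stats.gen: a read changed (beta.gen -174->-170; beta.gen -174->-170) — executes, giving -340.
  driver.gen: a read changed (stats.gen -348->-340; beta.gen -174->-170) — executes, giving -170.
  layout.gen: a read changed (driver.gen -174->-170) — executes, giving 170.
  utils.gen: a read changed (deps.txt -6->-4; merge.gen 174->170) — executes, giving 166.
  check.gen: a read changed (utils.gen 168->166; driver.gen -174->-170) — executes, giving 166.
  trace.gen: a read changed (check.gen 168->166; layout.gen 174->170) — executes, giving 170.
  sync.gen: a read changed (trace.gen 174->170) — executes, giving 170.
  router.gen: a read changed (sync.gen 174->170; stats.gen -348->-340) — executes, giving 170.
  export.gen: a read changed (router.gen 174->170) — executes, giving -170.
  omega.gen: a read changed (export.gen -174->-170) — executes, giving 9 — identical to its old value.
  core.gen: a read changed (meta.gen 6->4) — executes, giving 4.
  parser.gen: a read changed (core.gen 6->4) — executes, giving -5.
  schema.gen: a read changed (parser.gen -3->-5; meta.gen 6->4) — executes, giving 4.
  graph.gen: a read changed (schema.gen 6->4; deps.txt -6->-4) — executes, giving -4.
  report.gen: a read changed (beta.gen -174->-170; graph.gen -6->-4) — executes, giving -170.
  bundle.gen: a read changed (report.gen -174->-170; router.gen 174->170) — executes, giving 170.
  cache.gen: a read changed (bundle.gen 174->170) — executes, giving 89.
  north.gen: a read changed (cache.gen 93->89) — executes, giving 8.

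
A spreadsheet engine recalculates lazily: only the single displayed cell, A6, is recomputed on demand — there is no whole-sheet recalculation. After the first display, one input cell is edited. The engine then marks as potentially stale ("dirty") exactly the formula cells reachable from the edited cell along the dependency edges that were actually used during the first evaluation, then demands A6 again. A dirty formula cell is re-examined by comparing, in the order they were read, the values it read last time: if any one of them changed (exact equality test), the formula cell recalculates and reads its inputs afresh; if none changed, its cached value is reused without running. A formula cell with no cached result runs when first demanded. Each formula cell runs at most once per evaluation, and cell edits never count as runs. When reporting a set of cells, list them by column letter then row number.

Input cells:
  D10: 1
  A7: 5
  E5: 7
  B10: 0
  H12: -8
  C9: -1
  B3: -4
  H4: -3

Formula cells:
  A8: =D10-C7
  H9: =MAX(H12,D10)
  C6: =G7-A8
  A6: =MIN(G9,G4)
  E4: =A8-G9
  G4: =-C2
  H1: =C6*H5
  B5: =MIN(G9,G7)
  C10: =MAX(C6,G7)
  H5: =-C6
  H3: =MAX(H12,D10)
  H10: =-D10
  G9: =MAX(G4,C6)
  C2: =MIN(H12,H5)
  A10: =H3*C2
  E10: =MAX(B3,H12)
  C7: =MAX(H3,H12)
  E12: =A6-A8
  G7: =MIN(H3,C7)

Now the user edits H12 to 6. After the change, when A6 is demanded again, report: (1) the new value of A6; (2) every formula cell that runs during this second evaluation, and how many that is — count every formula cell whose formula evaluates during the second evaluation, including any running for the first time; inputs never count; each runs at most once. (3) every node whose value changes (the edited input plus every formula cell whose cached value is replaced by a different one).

New value of A6: 11.
Formula cells that run: A6, A8, C2, C6, C7, G4, G7, G9, H3, H5 — 10 in total.
Values that change: A6, A8, C2, C6, C7, G4, G7, G9, H3, H5, H12.

First evaluation (everything demanded from the output):
  H3 = MAX(-8, 1) = 1
  C7 = MAX(1, -8) = 1
  A8 = 1 - 1 = 0
  G7 = MIN(1, 1) = 1
  C6 = 1 - 0 = 1
  H5 = -(1) = -1
  C2 = MIN(-8, -1) = -8
  G4 = -(-8) = 8
  G9 = MAX(8, 1) = 8
  A6 = MIN(8, 8) = 8

Propagation after the edit:
  H3: runs — H12 -8->6; result 6.
  C7: runs — H3 1->6; H12 -8->6; result 6.
  A8: runs — C7 1->6; result -5.
  G7: runs — H3 1->6; C7 1->6; result 6.
  C6: runs — G7 1->6; A8 0->-5; result 11.
  H5: runs — C6 1->11; result -11.
  C2: runs — H12 -8->6; H5 -1->-11; result -11.
  G4: runs — C2 -8->-11; result 11.
  G9: runs — G4 8->11; C6 1->11; result 11.
  A6: runs — G9 8->11; G4 8->11; result 11.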